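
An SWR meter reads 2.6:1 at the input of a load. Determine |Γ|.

|Γ| ≈ 0.444

|Γ| = (S − 1)/(S + 1) = (2.6 − 1)/(2.6 + 1) = 1.6/3.6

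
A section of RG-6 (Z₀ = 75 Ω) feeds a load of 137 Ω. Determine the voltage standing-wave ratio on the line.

VSWR ≈ 1.83

For a purely resistive load, VSWR = R_L/Z_0 or Z_0/R_L (whichever > 1) = 137/75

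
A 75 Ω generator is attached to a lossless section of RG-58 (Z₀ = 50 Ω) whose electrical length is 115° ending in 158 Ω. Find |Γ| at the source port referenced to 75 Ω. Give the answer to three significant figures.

tan(βl) = -2.14
Z_in = Z_0·(Z_L + jZ_0·tanβl)/(Z_0 + jZ_L·tanβl) = 18.9 + j20.5 Ω
Γ_s = (Z_in − Z_s)/(Z_in + Z_s) = (-56.1 + j20.5)/(93.9 + j20.5), |Γ_s| = 0.622

|Γ| ≈ 0.622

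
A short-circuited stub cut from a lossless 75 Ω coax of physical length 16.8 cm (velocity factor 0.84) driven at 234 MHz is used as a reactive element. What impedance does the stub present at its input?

Z_in ≈ +j112 Ω

λ = v/f = 0.84·c / 234 MHz = 1.08 m
βl = 2π·l/λ = 2π × 0.156 = 56.2°
tan(βl) = 1.49
For a short-circuited stub, Z_in = jZ_0·tan(βl)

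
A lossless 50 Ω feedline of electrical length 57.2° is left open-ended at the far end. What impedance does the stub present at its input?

Z_in ≈ −j32.2 Ω

tan(βl) = 1.55
For an open-ended stub, Z_in = −jZ_0·cot(βl) = −jZ_0/tan(βl)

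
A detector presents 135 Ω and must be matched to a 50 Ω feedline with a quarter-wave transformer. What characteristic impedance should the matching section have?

Z_qwt = √(Z_0·R_L) = √(50 × 135) = √6750

Z_qwt ≈ 82.2 Ω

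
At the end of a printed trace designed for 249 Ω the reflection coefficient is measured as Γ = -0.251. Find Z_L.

Z_L = Z_0·(1 + Γ)/(1 − Γ) = 249·(0.749)/(1.25)

Z_L ≈ 149 Ω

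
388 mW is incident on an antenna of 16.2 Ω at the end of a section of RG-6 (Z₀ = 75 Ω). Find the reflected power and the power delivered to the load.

P_reflected ≈ 161 mW; P_delivered ≈ 227 mW

Γ = (16.2 − 75)/(16.2 + 75) = -0.645
|Γ|² = 0.416
P_refl = |Γ|²·P_inc = 161 mW, P_del = (1 − |Γ|²)·P_inc = 227 mW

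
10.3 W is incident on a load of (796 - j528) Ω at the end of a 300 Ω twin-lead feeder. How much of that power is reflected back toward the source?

|Γ| = |(496 − j528)/(1096 − j528)| = 0.595
|Γ|² = 0.355
P_refl = |Γ|²·P_inc = 3.65 W, P_del = (1 − |Γ|²)·P_inc = 6.65 W

P_reflected ≈ 3.65 W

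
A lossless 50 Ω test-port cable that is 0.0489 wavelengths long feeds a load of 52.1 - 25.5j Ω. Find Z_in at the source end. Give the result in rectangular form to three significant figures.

βl = 2π × 0.0489 = 17.6°
tan(βl) = tan(17.6°) = 0.317
Z_in = Z_0·(Z_L + jZ_0·tanβl)/(Z_0 + jZ_L·tanβl)
     = 50·(52.1 − j9.64)/(58.1 + j16.5)

Z_in ≈ 39.3 − j19.5 Ω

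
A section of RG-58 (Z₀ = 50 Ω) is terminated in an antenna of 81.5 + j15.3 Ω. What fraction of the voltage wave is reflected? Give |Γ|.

Γ = (Z_L − Z_0)/(Z_L + Z_0) = (31.5 + j15.3)/(131.5 + j15.3)
|Γ| = 35/132

|Γ| ≈ 0.265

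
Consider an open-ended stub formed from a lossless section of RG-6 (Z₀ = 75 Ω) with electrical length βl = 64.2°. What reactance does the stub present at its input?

X_in ≈ -36.3 Ω (capacitive)

tan(βl) = 2.07
For an open-ended stub, Z_in = −jZ_0·cot(βl) = −jZ_0/tan(βl)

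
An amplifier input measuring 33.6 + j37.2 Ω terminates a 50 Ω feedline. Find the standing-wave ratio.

VSWR ≈ 2.6

Γ = (Z_L − Z_0)/(Z_L + Z_0) = (-16.4 + j37.2)/(83.6 + j37.2)
|Γ| = 40.7/91.5 = 0.444
VSWR = (1 + |Γ|)/(1 − |Γ|) = 1.44/0.556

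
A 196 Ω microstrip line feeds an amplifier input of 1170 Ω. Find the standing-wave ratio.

VSWR ≈ 5.97

Γ = (1170 − 196)/(1170 + 196) = 0.713
VSWR = (1 + 0.713)/(1 − 0.713)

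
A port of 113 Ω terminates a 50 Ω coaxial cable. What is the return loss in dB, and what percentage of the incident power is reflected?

RL ≈ 8.26 dB; 14.9% of incident power reflected

Γ = (113 − 50)/(113 + 50) = 0.387
RL = −20·log₁₀(0.387) = 8.26 dB
P_refl/P_inc = |Γ|² = 0.149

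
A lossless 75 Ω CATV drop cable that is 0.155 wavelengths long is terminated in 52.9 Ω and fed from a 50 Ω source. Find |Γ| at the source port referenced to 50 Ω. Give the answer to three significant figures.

|Γ| ≈ 0.305

βl = 2π × 0.155 = 55.8°
tan(βl) = 1.47
Z_in = Z_0·(Z_L + jZ_0·tanβl)/(Z_0 + jZ_L·tanβl) = 80.6 + j26.7 Ω
Γ_s = (Z_in − Z_s)/(Z_in + Z_s) = (30.6 + j26.7)/(131 + j26.7), |Γ_s| = 0.305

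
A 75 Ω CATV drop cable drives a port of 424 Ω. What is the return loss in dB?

RL ≈ 3.11 dB

Γ = (424 − 75)/(424 + 75) = 0.699
RL = −20·log₁₀|Γ| = −20·log₁₀(0.699)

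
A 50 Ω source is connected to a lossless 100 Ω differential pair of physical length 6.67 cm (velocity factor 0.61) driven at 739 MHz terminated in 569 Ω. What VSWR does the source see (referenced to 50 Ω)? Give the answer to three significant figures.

VSWR ≈ 2.98

λ = v/f = 0.61·c / 739 MHz = 0.248 m
βl = 2π·l/λ = 2π × 0.269 = 97°
tan(βl) = -8.18
Z_in = Z_0·(Z_L + jZ_0·tanβl)/(Z_0 + jZ_L·tanβl) = 17.8 + j11.8 Ω
Γ_s = (Z_in − Z_s)/(Z_in + Z_s) = (-32.2 + j11.8)/(67.8 + j11.8), |Γ_s| = 0.498
VSWR = (1 + |Γ_s|)/(1 − |Γ_s|)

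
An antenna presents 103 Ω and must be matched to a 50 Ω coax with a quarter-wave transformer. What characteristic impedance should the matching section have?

Z_qwt = √(Z_0·R_L) = √(50 × 103) = √5150

Z_qwt ≈ 71.8 Ω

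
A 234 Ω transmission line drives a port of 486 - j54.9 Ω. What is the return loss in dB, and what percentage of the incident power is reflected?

Γ = (252 − j54.9)/(720 − j54.9), |Γ| = 0.357
RL = −20·log₁₀(0.357) = 8.94 dB
P_refl/P_inc = |Γ|² = 0.128

RL ≈ 8.94 dB; 12.8% of incident power reflected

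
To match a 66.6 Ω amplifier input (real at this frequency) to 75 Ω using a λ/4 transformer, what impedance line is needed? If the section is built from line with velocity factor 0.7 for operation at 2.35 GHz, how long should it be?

Z_qwt ≈ 70.7 Ω; length ≈ 2.23 cm

Z_qwt = √(Z_0·R_L) = √(75 × 66.6) = √4995
λ = 0.7·c/f = 0.0894 m, so l = λ/4 = 0.0223 m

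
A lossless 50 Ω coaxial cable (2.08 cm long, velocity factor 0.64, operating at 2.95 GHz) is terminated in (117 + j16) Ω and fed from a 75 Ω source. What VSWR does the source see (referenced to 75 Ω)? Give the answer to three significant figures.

VSWR ≈ 3.36

λ = v/f = 0.64·c / 2.95 GHz = 0.0651 m
βl = 2π·l/λ = 2π × 0.32 = 115°
tan(βl) = -2.14
Z_in = Z_0·(Z_L + jZ_0·tanβl)/(Z_0 + jZ_L·tanβl) = 23.4 + j15.5 Ω
Γ_s = (Z_in − Z_s)/(Z_in + Z_s) = (-51.6 + j15.5)/(98.4 + j15.5), |Γ_s| = 0.541
VSWR = (1 + |Γ_s|)/(1 − |Γ_s|)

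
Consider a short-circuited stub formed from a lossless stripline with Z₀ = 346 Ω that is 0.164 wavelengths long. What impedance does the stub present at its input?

Z_in ≈ +j577 Ω

βl = 2π × 0.164 = 59°
tan(βl) = 1.67
For a short-circuited stub, Z_in = jZ_0·tan(βl)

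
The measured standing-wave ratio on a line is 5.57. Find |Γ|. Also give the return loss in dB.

|Γ| ≈ 0.696; return loss ≈ 3.15 dB

|Γ| = (S − 1)/(S + 1) = (5.57 − 1)/(5.57 + 1) = 4.57/6.57
RL = −20·log₁₀|Γ| = −20·log₁₀(0.696)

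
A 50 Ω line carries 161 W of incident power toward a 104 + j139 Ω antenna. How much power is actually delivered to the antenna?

|Γ| = |(54 + j139)/(154 + j139)| = 0.719
|Γ|² = 0.517
P_refl = |Γ|²·P_inc = 83.2 W, P_del = (1 − |Γ|²)·P_inc = 77.8 W

P_delivered ≈ 77.8 W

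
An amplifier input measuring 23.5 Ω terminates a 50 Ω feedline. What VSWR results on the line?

VSWR ≈ 2.13

Γ = (23.5 − 50)/(23.5 + 50) = -0.361
VSWR = (1 + 0.361)/(1 − 0.361)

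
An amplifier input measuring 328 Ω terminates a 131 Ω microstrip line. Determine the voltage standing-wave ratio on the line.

Γ = (328 − 131)/(328 + 131) = 0.429
VSWR = (1 + 0.429)/(1 − 0.429)

VSWR ≈ 2.5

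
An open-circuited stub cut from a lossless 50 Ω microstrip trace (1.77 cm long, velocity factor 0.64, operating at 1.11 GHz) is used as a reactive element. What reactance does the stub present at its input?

X_in ≈ -66.7 Ω (capacitive)

λ = v/f = 0.64·c / 1.11 GHz = 0.173 m
βl = 2π·l/λ = 2π × 0.102 = 36.8°
tan(βl) = 0.749
For an open-circuited stub, Z_in = −jZ_0·cot(βl) = −jZ_0/tan(βl)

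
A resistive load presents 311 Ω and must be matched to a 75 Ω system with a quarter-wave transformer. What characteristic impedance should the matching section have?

Z_qwt = √(Z_0·R_L) = √(75 × 311) = √23320

Z_qwt ≈ 153 Ω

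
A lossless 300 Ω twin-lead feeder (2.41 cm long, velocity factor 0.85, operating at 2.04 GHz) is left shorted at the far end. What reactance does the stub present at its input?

λ = v/f = 0.85·c / 2.04 GHz = 0.125 m
βl = 2π·l/λ = 2π × 0.193 = 69.4°
tan(βl) = 2.66
For a shorted stub, Z_in = jZ_0·tan(βl)

X_in ≈ 798 Ω (inductive)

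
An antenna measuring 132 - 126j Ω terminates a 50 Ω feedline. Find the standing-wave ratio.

Γ = (Z_L − Z_0)/(Z_L + Z_0) = (82 − j126)/(182 − j126)
|Γ| = 150/221 = 0.679
VSWR = (1 + |Γ|)/(1 − |Γ|) = 1.68/0.321

VSWR ≈ 5.23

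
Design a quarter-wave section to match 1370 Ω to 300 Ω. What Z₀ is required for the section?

Z_qwt ≈ 641 Ω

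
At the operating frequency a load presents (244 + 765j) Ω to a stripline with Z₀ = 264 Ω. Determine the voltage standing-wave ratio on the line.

VSWR ≈ 11

Γ = (Z_L − Z_0)/(Z_L + Z_0) = (-20 + j765)/(508 + j765)
|Γ| = 765/918 = 0.833
VSWR = (1 + |Γ|)/(1 − |Γ|) = 1.83/0.167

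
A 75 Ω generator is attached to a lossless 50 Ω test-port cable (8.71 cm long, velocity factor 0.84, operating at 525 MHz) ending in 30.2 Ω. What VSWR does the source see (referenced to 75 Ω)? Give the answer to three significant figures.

VSWR ≈ 1.49

λ = v/f = 0.84·c / 525 MHz = 0.48 m
βl = 2π·l/λ = 2π × 0.181 = 65.3°
tan(βl) = 2.18
Z_in = Z_0·(Z_L + jZ_0·tanβl)/(Z_0 + jZ_L·tanβl) = 63.5 + j25.3 Ω
Γ_s = (Z_in − Z_s)/(Z_in + Z_s) = (-11.5 + j25.3)/(139 + j25.3), |Γ_s| = 0.198
VSWR = (1 + |Γ_s|)/(1 − |Γ_s|)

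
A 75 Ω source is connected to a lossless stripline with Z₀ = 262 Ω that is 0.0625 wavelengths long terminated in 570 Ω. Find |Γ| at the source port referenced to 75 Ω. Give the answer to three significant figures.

|Γ| ≈ 0.743

βl = 2π × 0.0625 = 22.5°
tan(βl) = 0.414
Z_in = Z_0·(Z_L + jZ_0·tanβl)/(Z_0 + jZ_L·tanβl) = 369 − j224 Ω
Γ_s = (Z_in − Z_s)/(Z_in + Z_s) = (294 − j224)/(444 − j224), |Γ_s| = 0.743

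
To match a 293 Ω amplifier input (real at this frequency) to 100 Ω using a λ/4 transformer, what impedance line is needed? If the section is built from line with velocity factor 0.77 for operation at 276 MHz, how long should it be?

Z_qwt ≈ 171 Ω; length ≈ 20.9 cm

Z_qwt = √(Z_0·R_L) = √(100 × 293) = √29300
λ = 0.77·c/f = 0.837 m, so l = λ/4 = 0.209 m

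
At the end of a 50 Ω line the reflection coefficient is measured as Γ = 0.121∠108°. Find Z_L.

Z_L ≈ 45.2 + j10.6 Ω

Z_L = Z_0·(1 + Γ)/(1 − Γ) = 50·(0.963 + j0.115)/(1.04 − j0.115)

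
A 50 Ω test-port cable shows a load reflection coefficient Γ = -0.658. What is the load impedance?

Z_L ≈ 10.3 Ω

Z_L = Z_0·(1 + Γ)/(1 − Γ) = 50·(0.342)/(1.66)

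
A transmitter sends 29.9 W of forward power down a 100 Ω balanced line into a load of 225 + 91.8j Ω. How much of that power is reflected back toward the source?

|Γ| = |(125 + j91.8)/(325 + j91.8)| = 0.459
|Γ|² = 0.211
P_refl = |Γ|²·P_inc = 6.31 W, P_del = (1 − |Γ|²)·P_inc = 23.6 W

P_reflected ≈ 6.31 W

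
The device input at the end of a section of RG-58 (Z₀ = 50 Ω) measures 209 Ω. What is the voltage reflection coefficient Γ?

Γ = (Z_L − Z_0)/(Z_L + Z_0) = (209 − 50)/(209 + 50) = 159/259

Γ = 0.614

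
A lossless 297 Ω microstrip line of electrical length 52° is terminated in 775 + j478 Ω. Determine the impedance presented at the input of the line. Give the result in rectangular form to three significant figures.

tan(βl) = tan(52°) = 1.28
Z_in = Z_0·(Z_L + jZ_0·tanβl)/(Z_0 + jZ_L·tanβl)
     = 297·(775 + j858)/(-315 + j992)

Z_in ≈ 167 − j285 Ω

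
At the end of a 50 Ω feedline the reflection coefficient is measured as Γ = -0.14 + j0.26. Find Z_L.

Z_L = Z_0·(1 + Γ)/(1 − Γ) = 50·(0.86 + j0.26)/(1.14 − j0.26)

Z_L ≈ 33.4 + j19 Ω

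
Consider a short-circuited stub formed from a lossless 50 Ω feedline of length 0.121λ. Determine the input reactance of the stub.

βl = 2π × 0.121 = 43.6°
tan(βl) = 0.951
For a short-circuited stub, Z_in = jZ_0·tan(βl)

X_in ≈ 47.5 Ω (inductive)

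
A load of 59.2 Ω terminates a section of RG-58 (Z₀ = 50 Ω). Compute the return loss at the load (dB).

Γ = (59.2 − 50)/(59.2 + 50) = 0.0842
RL = −20·log₁₀|Γ| = −20·log₁₀(0.0842)

RL ≈ 21.5 dB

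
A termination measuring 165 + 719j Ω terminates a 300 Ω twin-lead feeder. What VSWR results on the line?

Γ = (Z_L − Z_0)/(Z_L + Z_0) = (-135 + j719)/(465 + j719)
|Γ| = 732/856 = 0.854
VSWR = (1 + |Γ|)/(1 − |Γ|) = 1.85/0.146

VSWR ≈ 12.7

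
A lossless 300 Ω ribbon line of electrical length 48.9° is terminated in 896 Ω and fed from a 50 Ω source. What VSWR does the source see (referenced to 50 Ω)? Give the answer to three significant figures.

tan(βl) = 1.15
Z_in = Z_0·(Z_L + jZ_0·tanβl)/(Z_0 + jZ_L·tanβl) = 163 − j214 Ω
Γ_s = (Z_in − Z_s)/(Z_in + Z_s) = (113 − j214)/(213 − j214), |Γ_s| = 0.802
VSWR = (1 + |Γ_s|)/(1 − |Γ_s|)

VSWR ≈ 9.08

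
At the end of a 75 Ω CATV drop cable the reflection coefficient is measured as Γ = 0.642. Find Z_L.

Z_L ≈ 344 Ω

Z_L = Z_0·(1 + Γ)/(1 − Γ) = 75·(1.64)/(0.358)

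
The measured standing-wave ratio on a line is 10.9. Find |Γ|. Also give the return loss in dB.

|Γ| ≈ 0.832; return loss ≈ 1.6 dB

|Γ| = (S − 1)/(S + 1) = (10.9 − 1)/(10.9 + 1) = 9.9/11.9
RL = −20·log₁₀|Γ| = −20·log₁₀(0.832)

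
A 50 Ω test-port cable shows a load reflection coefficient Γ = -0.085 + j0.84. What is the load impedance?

Z_L = Z_0·(1 + Γ)/(1 − Γ) = 50·(0.915 + j0.84)/(1.08 − j0.84)

Z_L ≈ 7.63 + j44.6 Ω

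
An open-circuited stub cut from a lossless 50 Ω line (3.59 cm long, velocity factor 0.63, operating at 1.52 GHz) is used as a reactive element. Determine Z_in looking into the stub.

λ = v/f = 0.63·c / 1.52 GHz = 0.124 m
βl = 2π·l/λ = 2π × 0.289 = 104°
tan(βl) = -4.03
For an open-circuited stub, Z_in = −jZ_0·cot(βl) = −jZ_0/tan(βl)

Z_in ≈ +j12.4 Ω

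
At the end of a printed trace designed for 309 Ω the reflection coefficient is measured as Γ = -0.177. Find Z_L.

Z_L ≈ 216 Ω

Z_L = Z_0·(1 + Γ)/(1 − Γ) = 309·(0.823)/(1.18)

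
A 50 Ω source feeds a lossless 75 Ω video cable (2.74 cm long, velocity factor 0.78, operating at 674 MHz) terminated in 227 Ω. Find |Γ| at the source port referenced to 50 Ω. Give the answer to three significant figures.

λ = v/f = 0.78·c / 674 MHz = 0.347 m
βl = 2π·l/λ = 2π × 0.0789 = 28.4°
tan(βl) = 0.541
Z_in = Z_0·(Z_L + jZ_0·tanβl)/(Z_0 + jZ_L·tanβl) = 79.7 − j90 Ω
Γ_s = (Z_in − Z_s)/(Z_in + Z_s) = (29.7 − j90)/(130 − j90), |Γ_s| = 0.6

|Γ| ≈ 0.6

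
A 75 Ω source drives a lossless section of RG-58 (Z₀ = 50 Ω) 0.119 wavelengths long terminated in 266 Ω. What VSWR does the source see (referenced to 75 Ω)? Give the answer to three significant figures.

VSWR ≈ 5.63

βl = 2π × 0.119 = 42.8°
tan(βl) = 0.927
Z_in = Z_0·(Z_L + jZ_0·tanβl)/(Z_0 + jZ_L·tanβl) = 19.5 − j50 Ω
Γ_s = (Z_in − Z_s)/(Z_in + Z_s) = (-55.5 − j50)/(94.5 − j50), |Γ_s| = 0.698
VSWR = (1 + |Γ_s|)/(1 − |Γ_s|)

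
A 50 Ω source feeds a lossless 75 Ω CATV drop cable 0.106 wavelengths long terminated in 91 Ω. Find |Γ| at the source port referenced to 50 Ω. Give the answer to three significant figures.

βl = 2π × 0.106 = 38.2°
tan(βl) = 0.786
Z_in = Z_0·(Z_L + jZ_0·tanβl)/(Z_0 + jZ_L·tanβl) = 77.1 − j14.6 Ω
Γ_s = (Z_in − Z_s)/(Z_in + Z_s) = (27.1 − j14.6)/(127 − j14.6), |Γ_s| = 0.241

|Γ| ≈ 0.241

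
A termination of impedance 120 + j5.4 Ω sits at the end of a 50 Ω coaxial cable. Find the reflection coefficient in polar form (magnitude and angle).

Γ ≈ 0.413 ∠ 2.59°

Γ = (Z_L − Z_0)/(Z_L + Z_0) = (70 + j5.4)/(170 + j5.4)
|Γ| = 70.2/170 = 0.413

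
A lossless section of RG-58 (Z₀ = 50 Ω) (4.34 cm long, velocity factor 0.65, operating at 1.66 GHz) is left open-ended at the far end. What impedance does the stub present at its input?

λ = v/f = 0.65·c / 1.66 GHz = 0.117 m
βl = 2π·l/λ = 2π × 0.369 = 133°
tan(βl) = -1.07
For an open-ended stub, Z_in = −jZ_0·cot(βl) = −jZ_0/tan(βl)

Z_in ≈ +j46.6 Ω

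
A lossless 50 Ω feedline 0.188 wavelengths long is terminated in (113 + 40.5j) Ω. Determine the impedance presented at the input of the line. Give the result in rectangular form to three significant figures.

βl = 2π × 0.188 = 67.7°
tan(βl) = tan(67.7°) = 2.44
Z_in = Z_0·(Z_L + jZ_0·tanβl)/(Z_0 + jZ_L·tanβl)
     = 50·(113 + j162)/(-48.7 + j275)

Z_in ≈ 25.1 − j25 Ω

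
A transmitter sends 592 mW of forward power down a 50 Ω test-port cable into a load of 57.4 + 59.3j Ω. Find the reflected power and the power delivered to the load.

|Γ| = |(7.4 + j59.3)/(107.4 + j59.3)| = 0.487
|Γ|² = 0.237
P_refl = |Γ|²·P_inc = 140 mW, P_del = (1 − |Γ|²)·P_inc = 452 mW

P_reflected ≈ 140 mW; P_delivered ≈ 452 mW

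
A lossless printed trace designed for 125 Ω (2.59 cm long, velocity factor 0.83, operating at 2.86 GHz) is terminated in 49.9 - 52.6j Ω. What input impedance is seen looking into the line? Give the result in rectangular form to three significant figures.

Z_in ≈ 317 + j128 Ω

λ = v/f = 0.83·c / 2.86 GHz = 0.0871 m
βl = 2π·l/λ = 2π × 0.297 = 107°
tan(βl) = tan(107°) = -3.25
Z_in = Z_0·(Z_L + jZ_0·tanβl)/(Z_0 + jZ_L·tanβl)
     = 125·(49.9 − j459)/(-46 − j162)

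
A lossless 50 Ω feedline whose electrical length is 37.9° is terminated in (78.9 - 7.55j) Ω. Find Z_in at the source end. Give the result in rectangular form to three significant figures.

Z_in ≈ 45.9 − j22.4 Ω

tan(βl) = tan(37.9°) = 0.778
Z_in = Z_0·(Z_L + jZ_0·tanβl)/(Z_0 + jZ_L·tanβl)
     = 50·(78.9 + j31.4)/(55.9 + j61.4)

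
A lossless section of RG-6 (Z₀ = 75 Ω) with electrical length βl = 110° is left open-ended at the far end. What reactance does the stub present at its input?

X_in ≈ 27.3 Ω (inductive)

tan(βl) = -2.75
For an open-ended stub, Z_in = −jZ_0·cot(βl) = −jZ_0/tan(βl)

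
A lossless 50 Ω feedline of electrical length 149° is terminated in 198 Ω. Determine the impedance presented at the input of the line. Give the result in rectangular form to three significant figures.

Z_in ≈ 40.5 + j66.2 Ω

tan(βl) = tan(149°) = -0.601
Z_in = Z_0·(Z_L + jZ_0·tanβl)/(Z_0 + jZ_L·tanβl)
     = 50·(198 − j30)/(50 − j119)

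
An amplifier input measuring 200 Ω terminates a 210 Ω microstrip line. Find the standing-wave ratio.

For a purely resistive load, VSWR = R_L/Z_0 or Z_0/R_L (whichever > 1) = 210/200

VSWR ≈ 1.05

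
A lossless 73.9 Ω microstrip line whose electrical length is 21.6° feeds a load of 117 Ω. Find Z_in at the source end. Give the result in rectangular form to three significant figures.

tan(βl) = tan(21.6°) = 0.396
Z_in = Z_0·(Z_L + jZ_0·tanβl)/(Z_0 + jZ_L·tanβl)
     = 73.9·(117 + j29.3)/(73.9 + j46.3)

Z_in ≈ 97.2 − j31.6 Ω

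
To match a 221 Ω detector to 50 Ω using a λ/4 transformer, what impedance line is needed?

Z_qwt = √(Z_0·R_L) = √(50 × 221) = √11050

Z_qwt ≈ 105 Ω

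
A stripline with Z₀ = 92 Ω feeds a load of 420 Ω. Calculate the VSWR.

VSWR ≈ 4.57

Γ = (420 − 92)/(420 + 92) = 0.641
VSWR = (1 + 0.641)/(1 − 0.641)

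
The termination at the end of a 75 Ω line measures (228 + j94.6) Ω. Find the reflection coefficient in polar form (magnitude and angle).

Γ ≈ 0.567 ∠ 14.4°

Γ = (Z_L − Z_0)/(Z_L + Z_0) = (153 + j94.6)/(303 + j94.6)
|Γ| = 180/317 = 0.567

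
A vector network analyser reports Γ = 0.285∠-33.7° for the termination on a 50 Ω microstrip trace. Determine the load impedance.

Z_L = Z_0·(1 + Γ)/(1 − Γ) = 50·(1.24 − j0.158)/(0.763 + j0.158)

Z_L ≈ 75.7 − j26.1 Ω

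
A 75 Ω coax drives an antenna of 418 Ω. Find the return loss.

RL ≈ 3.15 dB

Γ = (418 − 75)/(418 + 75) = 0.696
RL = −20·log₁₀|Γ| = −20·log₁₀(0.696)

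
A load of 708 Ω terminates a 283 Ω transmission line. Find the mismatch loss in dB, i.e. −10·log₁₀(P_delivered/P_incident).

mismatch loss ≈ 0.883 dB

Γ = (708 − 283)/(708 + 283) = 0.429
|Γ|² = 0.184, so P_del/P_inc = 1 − |Γ|² = 0.816
ML = −10·log₁₀(1 − |Γ|²)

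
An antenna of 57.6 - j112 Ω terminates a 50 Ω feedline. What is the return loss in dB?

RL ≈ 2.82 dB

Γ = (7.6 − j112)/(107.6 − j112), |Γ| = 0.723
RL = −20·log₁₀|Γ| = −20·log₁₀(0.723)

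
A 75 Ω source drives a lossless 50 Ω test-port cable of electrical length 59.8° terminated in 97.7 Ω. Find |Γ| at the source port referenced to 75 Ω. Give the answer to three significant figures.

tan(βl) = 1.72
Z_in = Z_0·(Z_L + jZ_0·tanβl)/(Z_0 + jZ_L·tanβl) = 31.5 − j19.7 Ω
Γ_s = (Z_in − Z_s)/(Z_in + Z_s) = (-43.5 − j19.7)/(106 − j19.7), |Γ_s| = 0.441

|Γ| ≈ 0.441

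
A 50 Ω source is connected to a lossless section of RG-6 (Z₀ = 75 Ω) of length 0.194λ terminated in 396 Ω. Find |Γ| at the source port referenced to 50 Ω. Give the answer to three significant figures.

βl = 2π × 0.194 = 69.8°
tan(βl) = 2.72
Z_in = Z_0·(Z_L + jZ_0·tanβl)/(Z_0 + jZ_L·tanβl) = 16 − j26.4 Ω
Γ_s = (Z_in − Z_s)/(Z_in + Z_s) = (-34 − j26.4)/(66 − j26.4), |Γ_s| = 0.605

|Γ| ≈ 0.605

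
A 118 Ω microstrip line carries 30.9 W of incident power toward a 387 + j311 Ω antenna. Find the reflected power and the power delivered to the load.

|Γ| = |(269 + j311)/(505 + j311)| = 0.693
|Γ|² = 0.481
P_refl = |Γ|²·P_inc = 14.9 W, P_del = (1 − |Γ|²)·P_inc = 16 W

P_reflected ≈ 14.9 W; P_delivered ≈ 16 W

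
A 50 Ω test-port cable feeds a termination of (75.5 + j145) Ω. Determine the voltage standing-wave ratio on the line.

Γ = (Z_L − Z_0)/(Z_L + Z_0) = (25.5 + j145)/(125.5 + j145)
|Γ| = 147/192 = 0.768
VSWR = (1 + |Γ|)/(1 − |Γ|) = 1.77/0.232

VSWR ≈ 7.61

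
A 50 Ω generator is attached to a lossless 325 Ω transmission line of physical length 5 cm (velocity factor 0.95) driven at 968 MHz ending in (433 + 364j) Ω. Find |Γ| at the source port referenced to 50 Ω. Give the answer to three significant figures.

λ = v/f = 0.95·c / 968 MHz = 0.294 m
βl = 2π·l/λ = 2π × 0.17 = 61.1°
tan(βl) = 1.81
Z_in = Z_0·(Z_L + jZ_0·tanβl)/(Z_0 + jZ_L·tanβl) = 269 − j294 Ω
Γ_s = (Z_in − Z_s)/(Z_in + Z_s) = (219 − j294)/(319 − j294), |Γ_s| = 0.845

|Γ| ≈ 0.845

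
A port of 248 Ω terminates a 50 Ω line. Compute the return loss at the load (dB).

RL ≈ 3.55 dB

Γ = (248 − 50)/(248 + 50) = 0.664
RL = −20·log₁₀|Γ| = −20·log₁₀(0.664)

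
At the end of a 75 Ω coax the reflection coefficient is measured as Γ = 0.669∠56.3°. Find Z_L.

Z_L ≈ 58.8 + j118 Ω

Z_L = Z_0·(1 + Γ)/(1 − Γ) = 75·(1.37 + j0.557)/(0.629 − j0.557)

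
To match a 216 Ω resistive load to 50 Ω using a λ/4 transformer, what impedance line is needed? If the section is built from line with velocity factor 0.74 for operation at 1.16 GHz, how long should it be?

Z_qwt ≈ 104 Ω; length ≈ 4.78 cm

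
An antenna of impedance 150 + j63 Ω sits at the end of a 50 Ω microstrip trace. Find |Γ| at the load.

Γ = (Z_L − Z_0)/(Z_L + Z_0) = (100 + j63)/(200 + j63)
|Γ| = 118/210

|Γ| ≈ 0.564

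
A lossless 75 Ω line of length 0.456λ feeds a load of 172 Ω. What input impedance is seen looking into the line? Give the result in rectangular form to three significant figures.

βl = 2π × 0.456 = 164°
tan(βl) = tan(164°) = -0.284
Z_in = Z_0·(Z_L + jZ_0·tanβl)/(Z_0 + jZ_L·tanβl)
     = 75·(172 − j21.3)/(75 − j48.8)

Z_in ≈ 131 + j63.7 Ω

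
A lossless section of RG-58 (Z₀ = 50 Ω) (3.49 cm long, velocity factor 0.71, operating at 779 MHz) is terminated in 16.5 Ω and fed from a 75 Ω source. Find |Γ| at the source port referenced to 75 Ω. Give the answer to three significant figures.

λ = v/f = 0.71·c / 779 MHz = 0.273 m
βl = 2π·l/λ = 2π × 0.128 = 46°
tan(βl) = 1.03
Z_in = Z_0·(Z_L + jZ_0·tanβl)/(Z_0 + jZ_L·tanβl) = 30.6 + j41.3 Ω
Γ_s = (Z_in − Z_s)/(Z_in + Z_s) = (-44.4 + j41.3)/(106 + j41.3), |Γ_s| = 0.535

|Γ| ≈ 0.535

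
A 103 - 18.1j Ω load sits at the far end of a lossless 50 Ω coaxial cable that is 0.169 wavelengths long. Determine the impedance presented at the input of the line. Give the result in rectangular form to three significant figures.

Z_in ≈ 26.5 − j16 Ω

βl = 2π × 0.169 = 60.8°
tan(βl) = tan(60.8°) = 1.79
Z_in = Z_0·(Z_L + jZ_0·tanβl)/(Z_0 + jZ_L·tanβl)
     = 50·(103 + j71.5)/(82.4 + j185)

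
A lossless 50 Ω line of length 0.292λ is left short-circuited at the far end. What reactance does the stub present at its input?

βl = 2π × 0.292 = 105°
tan(βl) = -3.7
For a short-circuited stub, Z_in = jZ_0·tan(βl)

X_in ≈ -185 Ω (capacitive)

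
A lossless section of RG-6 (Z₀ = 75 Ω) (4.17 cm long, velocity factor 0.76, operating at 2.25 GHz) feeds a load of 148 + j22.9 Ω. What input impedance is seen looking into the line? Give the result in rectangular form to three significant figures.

Z_in ≈ 70.3 + j52.5 Ω

λ = v/f = 0.76·c / 2.25 GHz = 0.101 m
βl = 2π·l/λ = 2π × 0.412 = 148°
tan(βl) = tan(148°) = -0.621
Z_in = Z_0·(Z_L + jZ_0·tanβl)/(Z_0 + jZ_L·tanβl)
     = 75·(148 − j23.7)/(89.2 − j92)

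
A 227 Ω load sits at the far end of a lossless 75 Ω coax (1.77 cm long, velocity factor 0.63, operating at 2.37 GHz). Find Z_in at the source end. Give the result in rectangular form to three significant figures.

Z_in ≈ 25.5 − j11.9 Ω

λ = v/f = 0.63·c / 2.37 GHz = 0.0797 m
βl = 2π·l/λ = 2π × 0.222 = 79.9°
tan(βl) = tan(79.9°) = 5.62
Z_in = Z_0·(Z_L + jZ_0·tanβl)/(Z_0 + jZ_L·tanβl)
     = 75·(227 + j421)/(75 + j1270)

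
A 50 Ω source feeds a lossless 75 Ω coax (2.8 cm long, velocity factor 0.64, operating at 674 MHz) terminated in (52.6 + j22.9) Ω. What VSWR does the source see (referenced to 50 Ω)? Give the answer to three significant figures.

λ = v/f = 0.64·c / 674 MHz = 0.285 m
βl = 2π·l/λ = 2π × 0.0983 = 35.4°
tan(βl) = 0.71
Z_in = Z_0·(Z_L + jZ_0·tanβl)/(Z_0 + jZ_L·tanβl) = 91.9 + j38.8 Ω
Γ_s = (Z_in − Z_s)/(Z_in + Z_s) = (41.9 + j38.8)/(142 + j38.8), |Γ_s| = 0.388
VSWR = (1 + |Γ_s|)/(1 − |Γ_s|)

VSWR ≈ 2.27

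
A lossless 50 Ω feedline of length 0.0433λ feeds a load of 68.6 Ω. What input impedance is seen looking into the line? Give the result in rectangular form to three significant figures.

βl = 2π × 0.0433 = 15.6°
tan(βl) = tan(15.6°) = 0.279
Z_in = Z_0·(Z_L + jZ_0·tanβl)/(Z_0 + jZ_L·tanβl)
     = 50·(68.6 + j13.9)/(50 + j19.1)

Z_in ≈ 64.5 − j10.7 Ω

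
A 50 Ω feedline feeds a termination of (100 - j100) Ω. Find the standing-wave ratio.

Γ = (Z_L − Z_0)/(Z_L + Z_0) = (50 − j100)/(150 − j100)
|Γ| = 112/180 = 0.62
VSWR = (1 + |Γ|)/(1 − |Γ|) = 1.62/0.38

VSWR ≈ 4.27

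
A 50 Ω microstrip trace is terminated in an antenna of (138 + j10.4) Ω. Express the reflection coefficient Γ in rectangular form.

Γ ≈ 0.47 + j0.0293

Γ = (Z_L − Z_0)/(Z_L + Z_0) = (88 + j10.4)/(188 + j10.4)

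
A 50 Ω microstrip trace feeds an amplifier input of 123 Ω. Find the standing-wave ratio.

VSWR ≈ 2.46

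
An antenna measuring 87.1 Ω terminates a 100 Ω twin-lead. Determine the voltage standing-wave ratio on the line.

Γ = (87.1 − 100)/(87.1 + 100) = -0.0689
VSWR = (1 + 0.0689)/(1 − 0.0689)

VSWR ≈ 1.15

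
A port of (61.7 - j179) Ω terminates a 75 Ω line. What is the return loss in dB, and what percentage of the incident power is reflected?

Γ = (-13.3 − j179)/(136.7 − j179), |Γ| = 0.797
RL = −20·log₁₀(0.797) = 1.97 dB
P_refl/P_inc = |Γ|² = 0.635

RL ≈ 1.97 dB; 63.5% of incident power reflected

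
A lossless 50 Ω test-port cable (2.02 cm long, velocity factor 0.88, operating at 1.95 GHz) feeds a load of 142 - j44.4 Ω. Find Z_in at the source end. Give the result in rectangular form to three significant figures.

λ = v/f = 0.88·c / 1.95 GHz = 0.135 m
βl = 2π·l/λ = 2π × 0.149 = 53.7°
tan(βl) = tan(53.7°) = 1.36
Z_in = Z_0·(Z_L + jZ_0·tanβl)/(Z_0 + jZ_L·tanβl)
     = 50·(142 + j23.7)/(110 + j193)

Z_in ≈ 20.4 − j25 Ω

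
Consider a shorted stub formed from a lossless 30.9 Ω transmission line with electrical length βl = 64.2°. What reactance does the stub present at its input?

X_in ≈ 63.9 Ω (inductive)

tan(βl) = 2.07
For a shorted stub, Z_in = jZ_0·tan(βl)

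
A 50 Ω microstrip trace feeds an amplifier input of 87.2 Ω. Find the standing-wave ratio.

VSWR ≈ 1.74

For a purely resistive load, VSWR = R_L/Z_0 or Z_0/R_L (whichever > 1) = 87.2/50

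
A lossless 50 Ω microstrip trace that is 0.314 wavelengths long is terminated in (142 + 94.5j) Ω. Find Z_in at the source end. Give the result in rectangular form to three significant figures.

Z_in ≈ 12.5 + j11.1 Ω

βl = 2π × 0.314 = 113°
tan(βl) = tan(113°) = -2.35
Z_in = Z_0·(Z_L + jZ_0·tanβl)/(Z_0 + jZ_L·tanβl)
     = 50·(142 − j23.1)/(272 − j334)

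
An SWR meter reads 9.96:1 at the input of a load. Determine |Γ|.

|Γ| = (S − 1)/(S + 1) = (9.96 − 1)/(9.96 + 1) = 8.96/11

|Γ| ≈ 0.818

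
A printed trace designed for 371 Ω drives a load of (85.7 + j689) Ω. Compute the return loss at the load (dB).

Γ = (-285.3 + j689)/(456.7 + j689), |Γ| = 0.902
RL = −20·log₁₀|Γ| = −20·log₁₀(0.902)

RL ≈ 0.894 dB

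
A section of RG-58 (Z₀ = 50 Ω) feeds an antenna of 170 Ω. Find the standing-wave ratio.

Γ = (170 − 50)/(170 + 50) = 0.545
VSWR = (1 + 0.545)/(1 − 0.545)

VSWR ≈ 3.4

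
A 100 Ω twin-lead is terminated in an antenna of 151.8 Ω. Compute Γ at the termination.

Γ = 0.206

Γ = (Z_L − Z_0)/(Z_L + Z_0) = (151.8 − 100)/(151.8 + 100) = 51.8/251.8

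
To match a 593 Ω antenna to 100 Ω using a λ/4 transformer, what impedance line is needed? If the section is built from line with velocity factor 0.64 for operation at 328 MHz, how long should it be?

Z_qwt ≈ 244 Ω; length ≈ 14.6 cm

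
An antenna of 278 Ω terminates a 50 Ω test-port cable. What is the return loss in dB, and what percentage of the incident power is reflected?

RL ≈ 3.16 dB; 48.3% of incident power reflected

Γ = (278 − 50)/(278 + 50) = 0.695
RL = −20·log₁₀(0.695) = 3.16 dB
P_refl/P_inc = |Γ|² = 0.483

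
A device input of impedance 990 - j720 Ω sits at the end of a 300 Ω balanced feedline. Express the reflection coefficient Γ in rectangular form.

Γ = (Z_L − Z_0)/(Z_L + Z_0) = (690 − j720)/(1290 − j720)

Γ ≈ 0.645 − j0.198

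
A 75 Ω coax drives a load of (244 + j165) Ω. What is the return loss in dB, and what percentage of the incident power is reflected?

RL ≈ 3.64 dB; 43.2% of incident power reflected

Γ = (169 + j165)/(319 + j165), |Γ| = 0.658
RL = −20·log₁₀(0.658) = 3.64 dB
P_refl/P_inc = |Γ|² = 0.432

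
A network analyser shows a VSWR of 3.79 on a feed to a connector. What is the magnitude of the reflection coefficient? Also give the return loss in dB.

|Γ| ≈ 0.582; return loss ≈ 4.69 dB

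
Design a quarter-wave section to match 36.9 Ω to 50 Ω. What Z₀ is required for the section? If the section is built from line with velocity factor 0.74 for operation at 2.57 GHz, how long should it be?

Z_qwt ≈ 43 Ω; length ≈ 2.16 cm

Z_qwt = √(Z_0·R_L) = √(50 × 36.9) = √1845
λ = 0.74·c/f = 0.0864 m, so l = λ/4 = 0.0216 m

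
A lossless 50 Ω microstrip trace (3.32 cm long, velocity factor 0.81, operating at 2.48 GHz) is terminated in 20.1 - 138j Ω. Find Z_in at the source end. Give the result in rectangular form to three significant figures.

Z_in ≈ 5.92 + j62.6 Ω

λ = v/f = 0.81·c / 2.48 GHz = 0.098 m
βl = 2π·l/λ = 2π × 0.339 = 122°
tan(βl) = tan(122°) = -1.6
Z_in = Z_0·(Z_L + jZ_0·tanβl)/(Z_0 + jZ_L·tanβl)
     = 50·(20.1 − j218)/(-171 − j32.2)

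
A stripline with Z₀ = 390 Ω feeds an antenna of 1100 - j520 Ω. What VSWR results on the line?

VSWR ≈ 3.52

Γ = (Z_L − Z_0)/(Z_L + Z_0) = (710 − j520)/(1490 − j520)
|Γ| = 880/1580 = 0.558
VSWR = (1 + |Γ|)/(1 − |Γ|) = 1.56/0.442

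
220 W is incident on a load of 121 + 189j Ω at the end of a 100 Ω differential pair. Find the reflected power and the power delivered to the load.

P_reflected ≈ 94.1 W; P_delivered ≈ 126 W

|Γ| = |(21 + j189)/(221 + j189)| = 0.654
|Γ|² = 0.428
P_refl = |Γ|²·P_inc = 94.1 W, P_del = (1 − |Γ|²)·P_inc = 126 W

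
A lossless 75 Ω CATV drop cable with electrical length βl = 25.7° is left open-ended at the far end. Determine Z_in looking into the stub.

Z_in ≈ −j156 Ω

tan(βl) = 0.481
For an open-ended stub, Z_in = −jZ_0·cot(βl) = −jZ_0/tan(βl)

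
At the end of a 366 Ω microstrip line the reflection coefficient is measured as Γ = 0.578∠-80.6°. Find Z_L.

Z_L = Z_0·(1 + Γ)/(1 − Γ) = 366·(1.09 − j0.57)/(0.906 + j0.57)

Z_L ≈ 213 − j364 Ω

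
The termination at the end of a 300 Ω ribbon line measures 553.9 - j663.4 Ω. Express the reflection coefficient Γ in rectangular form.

Γ ≈ 0.562 − j0.34

Γ = (Z_L − Z_0)/(Z_L + Z_0) = (253.9 − j663.4)/(853.9 − j663.4)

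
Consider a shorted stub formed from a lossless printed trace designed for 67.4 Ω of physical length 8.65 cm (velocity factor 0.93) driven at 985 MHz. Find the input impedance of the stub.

Z_in ≈ −j186 Ω

λ = v/f = 0.93·c / 985 MHz = 0.283 m
βl = 2π·l/λ = 2π × 0.305 = 110°
tan(βl) = -2.76
For a shorted stub, Z_in = jZ_0·tan(βl)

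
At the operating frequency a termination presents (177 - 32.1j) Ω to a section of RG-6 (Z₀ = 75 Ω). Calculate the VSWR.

Γ = (Z_L − Z_0)/(Z_L + Z_0) = (102 − j32.1)/(252 − j32.1)
|Γ| = 107/254 = 0.421
VSWR = (1 + |Γ|)/(1 − |Γ|) = 1.42/0.579

VSWR ≈ 2.45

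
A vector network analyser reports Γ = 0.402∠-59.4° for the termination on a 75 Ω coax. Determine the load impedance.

Z_L ≈ 83.6 − j69 Ω

Z_L = Z_0·(1 + Γ)/(1 − Γ) = 75·(1.2 − j0.346)/(0.795 + j0.346)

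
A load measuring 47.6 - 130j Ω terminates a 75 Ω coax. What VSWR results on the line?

VSWR ≈ 6.8

Γ = (Z_L − Z_0)/(Z_L + Z_0) = (-27.4 − j130)/(122.6 − j130)
|Γ| = 133/179 = 0.743
VSWR = (1 + |Γ|)/(1 − |Γ|) = 1.74/0.257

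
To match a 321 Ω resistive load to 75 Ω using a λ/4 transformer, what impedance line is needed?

Z_qwt = √(Z_0·R_L) = √(75 × 321) = √24080

Z_qwt ≈ 155 Ω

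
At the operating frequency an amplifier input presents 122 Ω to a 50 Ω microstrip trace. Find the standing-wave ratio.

Γ = (122 − 50)/(122 + 50) = 0.419
VSWR = (1 + 0.419)/(1 − 0.419)

VSWR ≈ 2.44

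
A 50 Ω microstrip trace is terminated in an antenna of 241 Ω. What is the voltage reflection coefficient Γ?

Γ = 0.656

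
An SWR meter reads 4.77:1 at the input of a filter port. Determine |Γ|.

|Γ| ≈ 0.653

|Γ| = (S − 1)/(S + 1) = (4.77 − 1)/(4.77 + 1) = 3.77/5.77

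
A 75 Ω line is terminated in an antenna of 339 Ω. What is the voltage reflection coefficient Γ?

Γ = (Z_L − Z_0)/(Z_L + Z_0) = (339 − 75)/(339 + 75) = 264/414

Γ = 0.638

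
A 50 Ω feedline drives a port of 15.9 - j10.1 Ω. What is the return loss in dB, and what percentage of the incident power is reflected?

RL ≈ 5.46 dB; 28.5% of incident power reflected

Γ = (-34.1 − j10.1)/(65.9 − j10.1), |Γ| = 0.533
RL = −20·log₁₀(0.533) = 5.46 dB
P_refl/P_inc = |Γ|² = 0.285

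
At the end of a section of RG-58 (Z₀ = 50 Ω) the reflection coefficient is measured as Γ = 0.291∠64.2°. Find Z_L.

Z_L ≈ 55 + j31.5 Ω

Z_L = Z_0·(1 + Γ)/(1 − Γ) = 50·(1.13 + j0.262)/(0.873 − j0.262)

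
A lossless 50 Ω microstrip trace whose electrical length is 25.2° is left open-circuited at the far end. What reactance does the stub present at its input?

X_in ≈ -106 Ω (capacitive)

tan(βl) = 0.471
For an open-circuited stub, Z_in = −jZ_0·cot(βl) = −jZ_0/tan(βl)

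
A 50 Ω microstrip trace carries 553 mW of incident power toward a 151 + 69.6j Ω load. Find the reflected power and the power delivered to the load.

|Γ| = |(101 + j69.6)/(201 + j69.6)| = 0.577
|Γ|² = 0.333
P_refl = |Γ|²·P_inc = 184 mW, P_del = (1 − |Γ|²)·P_inc = 369 mW

P_reflected ≈ 184 mW; P_delivered ≈ 369 mW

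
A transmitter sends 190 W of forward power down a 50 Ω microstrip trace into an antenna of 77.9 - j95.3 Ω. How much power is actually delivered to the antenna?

P_delivered ≈ 116 W

|Γ| = |(27.9 − j95.3)/(127.9 − j95.3)| = 0.623
|Γ|² = 0.388
P_refl = |Γ|²·P_inc = 73.6 W, P_del = (1 − |Γ|²)·P_inc = 116 W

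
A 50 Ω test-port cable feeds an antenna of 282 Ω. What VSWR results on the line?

VSWR ≈ 5.64

Γ = (282 − 50)/(282 + 50) = 0.699
VSWR = (1 + 0.699)/(1 − 0.699)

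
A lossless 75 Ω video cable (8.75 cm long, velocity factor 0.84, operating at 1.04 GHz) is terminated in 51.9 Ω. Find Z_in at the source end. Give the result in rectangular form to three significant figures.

λ = v/f = 0.84·c / 1.04 GHz = 0.242 m
βl = 2π·l/λ = 2π × 0.361 = 130°
tan(βl) = tan(130°) = -1.19
Z_in = Z_0·(Z_L + jZ_0·tanβl)/(Z_0 + jZ_L·tanβl)
     = 75·(51.9 − j89.4)/(75 − j61.9)

Z_in ≈ 74.8 − j27.7 Ω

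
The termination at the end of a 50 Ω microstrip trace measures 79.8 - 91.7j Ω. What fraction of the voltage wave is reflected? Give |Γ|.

Γ = (Z_L − Z_0)/(Z_L + Z_0) = (29.8 − j91.7)/(129.8 − j91.7)
|Γ| = 96.4/159

|Γ| ≈ 0.607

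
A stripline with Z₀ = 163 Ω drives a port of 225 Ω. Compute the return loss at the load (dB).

Γ = (225 − 163)/(225 + 163) = 0.16
RL = −20·log₁₀|Γ| = −20·log₁₀(0.16)

RL ≈ 15.9 dB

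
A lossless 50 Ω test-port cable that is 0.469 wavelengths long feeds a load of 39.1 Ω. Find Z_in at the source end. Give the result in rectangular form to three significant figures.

βl = 2π × 0.469 = 169°
tan(βl) = tan(169°) = -0.197
Z_in = Z_0·(Z_L + jZ_0·tanβl)/(Z_0 + jZ_L·tanβl)
     = 50·(39.1 − j9.86)/(50 − j7.71)

Z_in ≈ 39.7 − j3.74 Ω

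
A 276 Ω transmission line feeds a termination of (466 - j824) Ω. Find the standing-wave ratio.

VSWR ≈ 7.43

Γ = (Z_L − Z_0)/(Z_L + Z_0) = (190 − j824)/(742 − j824)
|Γ| = 846/1110 = 0.763
VSWR = (1 + |Γ|)/(1 − |Γ|) = 1.76/0.237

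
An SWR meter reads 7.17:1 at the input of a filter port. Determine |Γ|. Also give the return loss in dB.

|Γ| ≈ 0.755; return loss ≈ 2.44 dB

|Γ| = (S − 1)/(S + 1) = (7.17 − 1)/(7.17 + 1) = 6.17/8.17
RL = −20·log₁₀|Γ| = −20·log₁₀(0.755)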